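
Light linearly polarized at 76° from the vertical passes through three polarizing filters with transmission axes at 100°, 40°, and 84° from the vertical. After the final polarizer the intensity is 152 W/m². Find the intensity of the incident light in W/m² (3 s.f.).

I₀ ≈ 1410 W/m²

I₁ = I₀ cos²(100° − 76°) = I₀ cos²(24°) = 0.8346 I₀.
I₂ = I₁ cos²(40° − 100°) = 0.8346 I₀ · cos²(60°) = 0.2086 I₀.
I₃ = I₂ cos²(84° − 40°) = 0.2086 I₀ · cos²(44°) = 0.108 I₀.
So 152 W/m² = 0.108 I₀, giving I₀ = 152/0.108 = 1408 W/m².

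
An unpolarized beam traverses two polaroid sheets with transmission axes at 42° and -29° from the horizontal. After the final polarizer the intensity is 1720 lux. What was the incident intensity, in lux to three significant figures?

I₀ ≈ 3.25e4 lux

Unpolarized light through the first polarizer → I₁ = ½ I₀, now polarized at 42°.
I₂ = I₁ cos²(-29° − 42°) = 0.5 I₀ · cos²(71°) = 0.053 I₀.
So 1720 lux = 0.053 I₀, giving I₀ = 1720/0.053 = 3.245e+04 lux.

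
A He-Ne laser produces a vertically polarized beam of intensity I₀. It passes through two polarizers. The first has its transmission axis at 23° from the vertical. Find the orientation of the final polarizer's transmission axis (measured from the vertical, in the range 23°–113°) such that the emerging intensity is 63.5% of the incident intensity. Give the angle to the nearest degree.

θ ≈ 53°

I₁ = I₀ cos²(23° − 0°) = I₀ cos²(23°) = 0.8473 I₀.
Need I₂/I₀ = 0.635, so cos²(θ − 23°) = 0.635 / 0.8473 = 0.7494.
θ − 23° = arccos(√0.7494) = 30.0°, giving θ ≈ 23 + 30.0 = 53.0°.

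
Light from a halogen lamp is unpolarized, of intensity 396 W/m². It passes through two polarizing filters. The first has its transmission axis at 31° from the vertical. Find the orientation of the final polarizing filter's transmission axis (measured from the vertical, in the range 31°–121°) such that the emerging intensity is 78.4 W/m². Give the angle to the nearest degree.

Unpolarized light through the first polarizer → I₁ = ½ I₀, now polarized at 31°.
Target fraction: 78.4 / 396 W/m² = 0.198 of I₀.
Need I₂/I₀ = 0.198, so cos²(θ − 31°) = 0.198 / 0.5 = 0.396.
θ − 31° = arccos(√0.396) = 51.0°, giving θ ≈ 31 + 51.0 = 82.0°.

θ ≈ 82°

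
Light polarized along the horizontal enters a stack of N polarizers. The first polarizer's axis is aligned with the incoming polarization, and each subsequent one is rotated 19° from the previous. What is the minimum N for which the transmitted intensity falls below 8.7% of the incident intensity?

N = 23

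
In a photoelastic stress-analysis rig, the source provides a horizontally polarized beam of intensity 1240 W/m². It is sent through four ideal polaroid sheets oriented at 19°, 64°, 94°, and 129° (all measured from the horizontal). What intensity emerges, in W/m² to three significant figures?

I₁ = 1240 W/m² · cos²(19°) = 1109 W/m².
I₂ = I₁ · cos²(45°) = 1109 · 0.5 = 554.3 W/m².
I₃ = I₂ · cos²(30°) = 554.3 · 0.75 = 415.7 W/m².
I₄ = I₃ · cos²(35°) = 415.7 · 0.671 = 278.9 W/m².

I ≈ 279 W/m²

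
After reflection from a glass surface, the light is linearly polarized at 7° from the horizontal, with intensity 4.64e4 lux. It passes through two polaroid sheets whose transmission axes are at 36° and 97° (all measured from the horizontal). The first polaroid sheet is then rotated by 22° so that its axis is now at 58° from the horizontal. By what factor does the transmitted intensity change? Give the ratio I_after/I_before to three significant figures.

Before rotation:
By Malus's law, I₁ = I₀ cos²(36° − 7°) = I₀ cos²(29°) = 0.765 I₀.
I₂ = I₁ cos²(97° − 36°) = 0.765 I₀ · cos²(61°) = 0.1798 I₀.
After rotation:
I₁ = I₀ cos²(58° − 7°) = I₀ cos²(51°) = 0.396 I₀.
I₂ = I₁ cos²(97° − 58°) = 0.396 I₀ · cos²(39°) = 0.2392 I₀.
Ratio = 0.2392 / 0.1798 = 1.33.

I_new/I_old ≈ 1.33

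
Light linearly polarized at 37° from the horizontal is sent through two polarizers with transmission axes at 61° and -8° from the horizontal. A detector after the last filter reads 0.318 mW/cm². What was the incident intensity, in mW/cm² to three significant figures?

By Malus's law, I₁ = I₀ cos²(61° − 37°) = I₀ cos²(24°) = 0.8346 I₀.
I₂ = I₁ cos²(-8° − 61°) = 0.8346 I₀ · cos²(69°) = 0.1072 I₀.
So 0.318 mW/cm² = 0.1072 I₀, giving I₀ = 0.318/0.1072 = 2.967 mW/cm².

I₀ ≈ 2.97 mW/cm²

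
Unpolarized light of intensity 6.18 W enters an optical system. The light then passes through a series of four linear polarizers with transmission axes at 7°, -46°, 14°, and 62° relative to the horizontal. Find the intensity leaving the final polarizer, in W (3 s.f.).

Unpolarized light through the first polarizer → I₁ = 6.18 W/2 = 3.09 W, polarized at 7°.
I₂ = I₁ · cos²(53°) = 3.09 · 0.3622 = 1.119 W.
I₃ = I₂ · cos²(60°) = 1.119 · 0.25 = 0.2798 W.
I₄ = I₃ · cos²(48°) = 0.2798 · 0.4477 = 0.1253 W.

I ≈ 0.125 W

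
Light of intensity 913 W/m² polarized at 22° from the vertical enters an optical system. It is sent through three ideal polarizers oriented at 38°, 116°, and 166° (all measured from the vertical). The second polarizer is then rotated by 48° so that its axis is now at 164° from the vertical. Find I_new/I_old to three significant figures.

I_new/I_old ≈ 19.3

Before rotation:
I₁ = I₀ cos²(38° − 22°) = I₀ cos²(16°) = 0.924 I₀.
I₂ = I₁ cos²(116° − 38°) = 0.924 I₀ · cos²(78°) = 0.03994 I₀.
I₃ = I₂ cos²(166° − 116°) = 0.03994 I₀ · cos²(50°) = 0.0165 I₀.
After rotation:
I₁ = I₀ cos²(38° − 22°) = I₀ cos²(16°) = 0.924 I₀.
Angle between axes 1 and 2: 54°. I₂ = 0.924 I₀ · cos²(54°) = 0.3192 I₀.
I₃ = I₂ cos²(166° − 164°) = 0.3192 I₀ · cos²(2°) = 0.3189 I₀.
Ratio = 0.3189 / 0.0165 = 19.32.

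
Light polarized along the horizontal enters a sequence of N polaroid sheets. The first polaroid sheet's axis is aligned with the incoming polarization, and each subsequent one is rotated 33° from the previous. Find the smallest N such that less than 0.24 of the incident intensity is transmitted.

First polarizer is aligned with the polarization: full transmission.
Each further stage multiplies by cos²(33°) = 0.7034.
After N polarizers: T = 0.7034^(N−1). Require T < 0.24 ⇒ N−1 > ln(0.24)/ln(0.7034) = 4.06, so N−1 ≥ 5 and N = 6.
Check: N=6 gives T = 0.1722 < 0.24; N=5 gives T = 0.2448.

N = 6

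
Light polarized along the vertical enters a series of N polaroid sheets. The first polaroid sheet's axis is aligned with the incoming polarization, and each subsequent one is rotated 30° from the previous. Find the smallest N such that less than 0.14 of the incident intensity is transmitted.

First polarizer is aligned with the polarization: full transmission.
Each further stage multiplies by cos²(30°) = 0.75.
After N polarizers: T = 0.75^(N−1). Require T < 0.14 ⇒ N−1 > ln(0.14)/ln(0.75) = 6.83, so N−1 ≥ 7 and N = 8.
Check: N=8 gives T = 0.1335 < 0.14; N=7 gives T = 0.178.

N = 8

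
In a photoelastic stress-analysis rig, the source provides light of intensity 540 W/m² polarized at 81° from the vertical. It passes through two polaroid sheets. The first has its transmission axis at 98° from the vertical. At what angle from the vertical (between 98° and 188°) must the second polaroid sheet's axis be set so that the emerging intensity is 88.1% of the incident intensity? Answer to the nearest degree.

I₁ = I₀ cos²(98° − 81°) = I₀ cos²(17°) = 0.9145 I₀.
Need I₂/I₀ = 0.881, so cos²(θ − 98°) = 0.881 / 0.9145 = 0.9633.
θ − 98° = arccos(√0.9633) = 11.0°, giving θ ≈ 98 + 11.0 = 109.0°.

θ ≈ 109°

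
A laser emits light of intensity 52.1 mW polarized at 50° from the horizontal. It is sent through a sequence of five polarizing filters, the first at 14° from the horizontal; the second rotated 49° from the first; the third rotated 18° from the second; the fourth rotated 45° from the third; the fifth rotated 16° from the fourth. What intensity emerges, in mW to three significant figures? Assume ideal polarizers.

I ≈ 6.13 mW

I₁ = 52.1 mW · cos²(36°) = 34.1 mW.
I₂ = I₁ · cos²(49°) = 34.1 · 0.4304 = 14.68 mW.
I₃ = I₂ · cos²(18°) = 14.68 · 0.9045 = 13.28 mW.
I₄ = I₃ · cos²(45°) = 13.28 · 0.5 = 6.638 mW.
I₅ = I₄ · cos²(16°) = 6.638 · 0.924 = 6.133 mW.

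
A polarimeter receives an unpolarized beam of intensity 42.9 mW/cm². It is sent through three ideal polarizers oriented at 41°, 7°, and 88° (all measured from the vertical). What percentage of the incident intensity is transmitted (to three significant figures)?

Unpolarized light through the first polarizer → I₁ = 42.9 mW/cm²/2 = 21.45 mW/cm², polarized at 41°.
I₂ = I₁ · cos²(34°) = 21.45 · 0.6873 = 14.74 mW/cm².
I₃ = I₂ · cos²(81°) = 14.74 · 0.02447 = 0.3608 mW/cm².
That is 0.841% of the incident intensity.

≈ 0.841%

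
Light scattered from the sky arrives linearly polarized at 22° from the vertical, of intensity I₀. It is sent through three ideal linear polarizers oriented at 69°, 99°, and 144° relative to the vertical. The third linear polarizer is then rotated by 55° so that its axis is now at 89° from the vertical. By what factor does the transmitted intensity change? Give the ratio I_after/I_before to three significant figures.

I_new/I_old ≈ 1.94

Before rotation:
I₁ = I₀ cos²(69° − 22°) = I₀ cos²(47°) = 0.4651 I₀.
I₂ = I₁ cos²(99° − 69°) = 0.4651 I₀ · cos²(30°) = 0.3488 I₀.
I₃ = I₂ cos²(144° − 99°) = 0.3488 I₀ · cos²(45°) = 0.1744 I₀.
After rotation:
I₁ = I₀ cos²(69° − 22°) = I₀ cos²(47°) = 0.4651 I₀.
I₂ = I₁ cos²(99° − 69°) = 0.4651 I₀ · cos²(30°) = 0.3488 I₀.
I₃ = I₂ cos²(89° − 99°) = 0.3488 I₀ · cos²(10°) = 0.3383 I₀.
Ratio = 0.3383 / 0.1744 = 1.94.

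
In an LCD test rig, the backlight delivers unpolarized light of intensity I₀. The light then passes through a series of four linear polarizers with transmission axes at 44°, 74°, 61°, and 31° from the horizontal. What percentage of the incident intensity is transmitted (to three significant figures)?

Unpolarized light through the first polarizer → I₁ = ½ I₀, now polarized at 44°.
I₂ = I₁ cos²(74° − 44°) = 0.5 I₀ · cos²(30°) = 0.375 I₀.
I₃ = I₂ cos²(61° − 74°) = 0.375 I₀ · cos²(13°) = 0.356 I₀.
I₄ = I₃ cos²(31° − 61°) = 0.356 I₀ · cos²(30°) = 0.267 I₀.
That is 26.7% of the incident intensity.

≈ 26.7%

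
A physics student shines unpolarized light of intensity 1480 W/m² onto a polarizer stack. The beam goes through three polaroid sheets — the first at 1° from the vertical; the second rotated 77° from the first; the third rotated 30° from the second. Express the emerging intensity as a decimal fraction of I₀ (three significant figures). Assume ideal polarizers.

I/I₀ ≈ 0.0190

Unpolarized light through the first polarizer → I₁ = 1480 W/m²/2 = 740 W/m², polarized at 1°.
I₂ = I₁ · cos²(77°) = 740 · 0.0506 = 37.45 W/m².
I₃ = I₂ · cos²(30°) = 37.45 · 0.75 = 28.08 W/m².
Transmitted fraction = 0.01898.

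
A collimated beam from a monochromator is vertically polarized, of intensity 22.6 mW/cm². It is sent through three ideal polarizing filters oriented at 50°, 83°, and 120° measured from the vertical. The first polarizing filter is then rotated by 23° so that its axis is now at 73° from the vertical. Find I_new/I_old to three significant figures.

I_new/I_old ≈ 0.285

Before rotation:
By Malus's law, I₁ = I₀ cos²(50° − 0°) = I₀ cos²(50°) = 0.4132 I₀.
I₂ = I₁ cos²(83° − 50°) = 0.4132 I₀ · cos²(33°) = 0.2906 I₀.
I₃ = I₂ cos²(120° − 83°) = 0.2906 I₀ · cos²(37°) = 0.1854 I₀.
After rotation:
I₁ = I₀ cos²(73° − 0°) = I₀ cos²(73°) = 0.08548 I₀.
I₂ = I₁ cos²(83° − 73°) = 0.08548 I₀ · cos²(10°) = 0.0829 I₀.
I₃ = I₂ cos²(120° − 83°) = 0.0829 I₀ · cos²(37°) = 0.05288 I₀.
Ratio = 0.05288 / 0.1854 = 0.2853.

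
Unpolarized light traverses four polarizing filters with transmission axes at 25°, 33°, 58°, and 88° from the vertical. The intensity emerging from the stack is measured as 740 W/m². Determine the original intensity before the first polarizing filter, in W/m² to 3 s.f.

I₀ ≈ 2450 W/m²

Unpolarized light through the first polarizer → I₁ = ½ I₀, now polarized at 25°.
I₂ = I₁ cos²(33° − 25°) = 0.5 I₀ · cos²(8°) = 0.4903 I₀.
I₃ = I₂ cos²(58° − 33°) = 0.4903 I₀ · cos²(25°) = 0.4027 I₀.
I₄ = I₃ cos²(88° − 58°) = 0.4027 I₀ · cos²(30°) = 0.3021 I₀.
So 740 W/m² = 0.3021 I₀, giving I₀ = 740/0.3021 = 2450 W/m².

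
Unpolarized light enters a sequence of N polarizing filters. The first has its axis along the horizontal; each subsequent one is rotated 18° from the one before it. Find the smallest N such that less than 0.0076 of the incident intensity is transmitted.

N = 43

First polarizer halves the unpolarized light: factor 1/2.
Each further stage multiplies by cos²(18°) = 0.9045.
After N polarizers: T = 0.5·0.9045^(N−1). Require T < 0.0076 ⇒ N−1 > ln(0.0076/0.5)/ln(0.9045) = 41.71, so N−1 ≥ 42 and N = 43.
Check: N=43 gives T = 0.007384 < 0.0076; N=42 gives T = 0.008164.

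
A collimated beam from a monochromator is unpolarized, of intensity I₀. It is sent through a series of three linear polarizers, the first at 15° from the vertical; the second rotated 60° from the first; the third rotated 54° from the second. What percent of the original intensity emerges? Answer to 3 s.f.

Unpolarized light through the first polarizer → I₁ = ½ I₀, now polarized at 15°.
I₂ = I₁ cos²(60°) = 0.5 · 0.25 I₀ = 0.125 I₀.
I₃ = I₂ cos²(54°) = 0.125 · 0.3455 I₀ = 0.04319 I₀.
That is 4.319% of the incident intensity.

≈ 4.32%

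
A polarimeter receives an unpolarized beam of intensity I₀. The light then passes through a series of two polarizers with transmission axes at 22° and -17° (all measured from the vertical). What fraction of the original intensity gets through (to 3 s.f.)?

Unpolarized light through the first polarizer → I₁ = ½ I₀, now polarized at 22°.
I₂ = I₁ cos²(-17° − 22°) = 0.5 I₀ · cos²(39°) = 0.302 I₀.
Transmitted fraction = 0.302.

≈ 0.302 I₀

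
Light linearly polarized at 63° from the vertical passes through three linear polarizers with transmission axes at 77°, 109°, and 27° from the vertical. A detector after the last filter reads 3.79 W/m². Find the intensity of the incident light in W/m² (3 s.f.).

By Malus's law, I₁ = I₀ cos²(77° − 63°) = I₀ cos²(14°) = 0.9415 I₀.
I₂ = I₁ cos²(109° − 77°) = 0.9415 I₀ · cos²(32°) = 0.6771 I₀.
I₃ = I₂ cos²(27° − 109°) = 0.6771 I₀ · cos²(82°) = 0.01311 I₀.
So 3.79 W/m² = 0.01311 I₀, giving I₀ = 3.79/0.01311 = 289 W/m².

I₀ ≈ 289 W/m²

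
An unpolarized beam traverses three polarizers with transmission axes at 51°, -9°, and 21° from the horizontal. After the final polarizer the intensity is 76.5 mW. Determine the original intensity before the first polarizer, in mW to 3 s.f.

I₀ ≈ 816 mW

Unpolarized light through the first polarizer → I₁ = ½ I₀, now polarized at 51°.
I₂ = I₁ cos²(-9° − 51°) = 0.5 I₀ · cos²(60°) = 0.125 I₀.
I₃ = I₂ cos²(21° + 9°) = 0.125 I₀ · cos²(30°) = 0.09375 I₀.
So 76.5 mW = 0.09375 I₀, giving I₀ = 76.5/0.09375 = 816 mW.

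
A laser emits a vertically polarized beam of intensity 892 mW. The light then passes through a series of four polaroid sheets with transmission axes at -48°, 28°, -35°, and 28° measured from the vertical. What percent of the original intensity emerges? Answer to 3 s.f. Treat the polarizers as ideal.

≈ 0.111%

I₁ = 892 mW · cos²(48°) = 399.4 mW.
I₂ = I₁ · cos²(76°) = 399.4 · 0.05853 = 23.37 mW.
I₃ = I₂ · cos²(63°) = 23.37 · 0.2061 = 4.818 mW.
I₄ = I₃ · cos²(63°) = 4.818 · 0.2061 = 0.9929 mW.
That is 0.1113% of the incident intensity.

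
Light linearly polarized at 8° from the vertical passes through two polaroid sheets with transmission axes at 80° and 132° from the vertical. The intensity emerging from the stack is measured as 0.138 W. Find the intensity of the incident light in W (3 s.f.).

By Malus's law, I₁ = I₀ cos²(80° − 8°) = I₀ cos²(72°) = 0.09549 I₀.
I₂ = I₁ cos²(132° − 80°) = 0.09549 I₀ · cos²(52°) = 0.0362 I₀.
So 0.138 W = 0.0362 I₀, giving I₀ = 0.138/0.0362 = 3.813 W.

I₀ ≈ 3.81 W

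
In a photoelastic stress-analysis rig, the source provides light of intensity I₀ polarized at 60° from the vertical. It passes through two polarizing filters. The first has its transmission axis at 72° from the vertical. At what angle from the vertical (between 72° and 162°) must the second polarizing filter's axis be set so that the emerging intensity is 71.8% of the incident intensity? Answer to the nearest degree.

θ ≈ 102°

I₁ = I₀ cos²(72° − 60°) = I₀ cos²(12°) = 0.9568 I₀.
Need I₂/I₀ = 0.718, so cos²(θ − 72°) = 0.718 / 0.9568 = 0.7504.
θ − 72° = arccos(√0.7504) = 30.0°, giving θ ≈ 72 + 30.0 = 102.0°.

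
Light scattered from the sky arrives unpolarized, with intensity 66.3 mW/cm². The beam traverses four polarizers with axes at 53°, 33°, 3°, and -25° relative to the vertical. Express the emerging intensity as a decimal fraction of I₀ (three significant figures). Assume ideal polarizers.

I/I₀ ≈ 0.258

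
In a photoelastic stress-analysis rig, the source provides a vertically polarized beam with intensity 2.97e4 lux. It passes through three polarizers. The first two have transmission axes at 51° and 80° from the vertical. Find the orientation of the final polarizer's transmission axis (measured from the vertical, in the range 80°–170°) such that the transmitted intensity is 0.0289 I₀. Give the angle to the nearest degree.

I₁ = I₀ cos²(51° − 0°) = I₀ cos²(51°) = 0.396 I₀.
I₂ = I₁ cos²(80° − 51°) = 0.396 I₀ · cos²(29°) = 0.303 I₀.
Need I₃/I₀ = 0.0289, so cos²(θ − 80°) = 0.0289 / 0.303 = 0.09539.
θ − 80° = arccos(√0.09539) = 72.0°, giving θ ≈ 80 + 72.0 = 152.0°.

θ ≈ 152°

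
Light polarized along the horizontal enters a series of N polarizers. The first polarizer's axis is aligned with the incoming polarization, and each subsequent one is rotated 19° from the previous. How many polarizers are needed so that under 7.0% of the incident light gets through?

N = 25

First polarizer is aligned with the polarization: full transmission.
Each further stage multiplies by cos²(19°) = 0.894.
After N polarizers: T = 0.894^(N−1). Require T < 0.070 ⇒ N−1 > ln(0.070)/ln(0.894) = 23.73, so N−1 ≥ 24 and N = 25.
Check: N=25 gives T = 0.06795 < 0.070; N=24 gives T = 0.076.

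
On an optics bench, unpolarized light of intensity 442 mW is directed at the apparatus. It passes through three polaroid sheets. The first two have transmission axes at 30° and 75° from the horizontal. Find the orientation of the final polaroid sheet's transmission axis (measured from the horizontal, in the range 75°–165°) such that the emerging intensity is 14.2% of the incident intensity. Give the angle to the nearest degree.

Unpolarized light through the first polarizer → I₁ = ½ I₀, now polarized at 30°.
I₂ = I₁ cos²(75° − 30°) = 0.5 I₀ · cos²(45°) = 0.25 I₀.
Need I₃/I₀ = 0.142, so cos²(θ − 75°) = 0.142 / 0.25 = 0.568.
θ − 75° = arccos(√0.568) = 41.1°, giving θ ≈ 75 + 41.1 = 116.1°.

θ ≈ 116°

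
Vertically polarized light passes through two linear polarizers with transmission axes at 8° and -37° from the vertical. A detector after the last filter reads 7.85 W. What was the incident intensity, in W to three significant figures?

I₀ ≈ 16.0 W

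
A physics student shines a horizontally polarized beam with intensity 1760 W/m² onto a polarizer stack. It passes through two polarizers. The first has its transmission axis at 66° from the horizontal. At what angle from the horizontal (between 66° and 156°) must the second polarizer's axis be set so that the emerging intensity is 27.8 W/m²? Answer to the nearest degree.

θ ≈ 138°

By Malus's law, I₁ = I₀ cos²(66° − 0°) = I₀ cos²(66°) = 0.1654 I₀.
Target fraction: 27.8 / 1760 W/m² = 0.0158 of I₀.
Need I₂/I₀ = 0.0158, so cos²(θ − 66°) = 0.0158 / 0.1654 = 0.09548.
θ − 66° = arccos(√0.09548) = 72.0°, giving θ ≈ 66 + 72.0 = 138.0°.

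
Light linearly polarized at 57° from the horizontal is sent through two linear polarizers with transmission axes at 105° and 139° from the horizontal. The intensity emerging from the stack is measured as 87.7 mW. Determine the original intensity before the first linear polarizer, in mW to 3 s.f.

By Malus's law, I₁ = I₀ cos²(105° − 57°) = I₀ cos²(48°) = 0.4477 I₀.
I₂ = I₁ cos²(139° − 105°) = 0.4477 I₀ · cos²(34°) = 0.3077 I₀.
So 87.7 mW = 0.3077 I₀, giving I₀ = 87.7/0.3077 = 285 mW.

I₀ ≈ 285 mW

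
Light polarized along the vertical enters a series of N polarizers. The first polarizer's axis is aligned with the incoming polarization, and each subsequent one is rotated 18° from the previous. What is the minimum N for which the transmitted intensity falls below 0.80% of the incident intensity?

First polarizer is aligned with the polarization: full transmission.
Each further stage multiplies by cos²(18°) = 0.9045.
After N polarizers: T = 0.9045^(N−1). Require T < 0.0080 ⇒ N−1 > ln(0.0080)/ln(0.9045) = 48.11, so N−1 ≥ 49 and N = 50.
Check: N=50 gives T = 0.007315 < 0.0080; N=49 gives T = 0.008087.

N = 50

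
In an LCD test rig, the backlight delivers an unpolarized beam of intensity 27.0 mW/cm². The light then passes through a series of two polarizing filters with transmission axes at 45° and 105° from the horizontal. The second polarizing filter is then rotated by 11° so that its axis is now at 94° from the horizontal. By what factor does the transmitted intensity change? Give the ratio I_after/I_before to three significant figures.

Before rotation:
Unpolarized light through the first polarizer → I₁ = ½ I₀, now polarized at 45°.
I₂ = I₁ cos²(105° − 45°) = 0.5 I₀ · cos²(60°) = 0.125 I₀.
After rotation:
Unpolarized light through the first polarizer → I₁ = ½ I₀, now polarized at 45°.
I₂ = I₁ cos²(94° − 45°) = 0.5 I₀ · cos²(49°) = 0.2152 I₀.
Ratio = 0.2152 / 0.125 = 1.722.

I_new/I_old ≈ 1.72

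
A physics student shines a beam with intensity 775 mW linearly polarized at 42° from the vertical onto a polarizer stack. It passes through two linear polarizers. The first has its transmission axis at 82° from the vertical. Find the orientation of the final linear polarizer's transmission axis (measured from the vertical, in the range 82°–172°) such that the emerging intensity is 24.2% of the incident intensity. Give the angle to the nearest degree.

θ ≈ 132°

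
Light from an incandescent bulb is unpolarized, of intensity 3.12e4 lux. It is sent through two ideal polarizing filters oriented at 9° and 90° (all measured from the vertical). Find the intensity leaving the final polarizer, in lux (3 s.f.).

I ≈ 382 lux

Unpolarized light through the first polarizer → I₁ = 3.12e4 lux/2 = 1.56e+04 lux, polarized at 9°.
I₂ = I₁ · cos²(81°) = 1.56e+04 · 0.02447 = 381.8 lux.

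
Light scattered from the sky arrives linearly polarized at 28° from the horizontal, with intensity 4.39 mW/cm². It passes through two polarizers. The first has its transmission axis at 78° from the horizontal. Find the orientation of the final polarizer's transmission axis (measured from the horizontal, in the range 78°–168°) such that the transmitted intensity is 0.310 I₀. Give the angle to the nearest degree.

I₁ = I₀ cos²(78° − 28°) = I₀ cos²(50°) = 0.4132 I₀.
Need I₂/I₀ = 0.31, so cos²(θ − 78°) = 0.31 / 0.4132 = 0.7503.
θ − 78° = arccos(√0.7503) = 30.0°, giving θ ≈ 78 + 30.0 = 108.0°.

θ ≈ 108°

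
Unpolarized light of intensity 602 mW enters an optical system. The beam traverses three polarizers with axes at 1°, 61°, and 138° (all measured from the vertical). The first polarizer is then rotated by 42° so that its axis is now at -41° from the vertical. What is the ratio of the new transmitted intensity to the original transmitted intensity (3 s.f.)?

I_new/I_old ≈ 0.173

Before rotation:
Unpolarized light through the first polarizer → I₁ = ½ I₀, now polarized at 1°.
I₂ = I₁ cos²(61° − 1°) = 0.5 I₀ · cos²(60°) = 0.125 I₀.
I₃ = I₂ cos²(138° − 61°) = 0.125 I₀ · cos²(77°) = 0.006325 I₀.
After rotation:
Unpolarized light through the first polarizer → I₁ = ½ I₀, now polarized at -41°.
Angle between axes 1 and 2: 78°. I₂ = 0.5 I₀ · cos²(78°) = 0.02161 I₀.
I₃ = I₂ cos²(138° − 61°) = 0.02161 I₀ · cos²(77°) = 0.001094 I₀.
Ratio = 0.001094 / 0.006325 = 0.1729.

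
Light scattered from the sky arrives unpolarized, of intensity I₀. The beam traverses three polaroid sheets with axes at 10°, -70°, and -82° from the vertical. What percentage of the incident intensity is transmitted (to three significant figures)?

Unpolarized light through the first polarizer → I₁ = ½ I₀, now polarized at 10°.
I₂ = I₁ cos²(-70° − 10°) = 0.5 I₀ · cos²(80°) = 0.01508 I₀.
I₃ = I₂ cos²(-82° + 70°) = 0.01508 I₀ · cos²(12°) = 0.01443 I₀.
That is 1.443% of the incident intensity.

≈ 1.44%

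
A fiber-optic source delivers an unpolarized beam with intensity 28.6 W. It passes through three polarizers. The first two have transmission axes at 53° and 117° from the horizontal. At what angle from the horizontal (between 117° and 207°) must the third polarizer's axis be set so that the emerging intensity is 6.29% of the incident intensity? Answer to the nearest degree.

θ ≈ 153°

Unpolarized light through the first polarizer → I₁ = ½ I₀, now polarized at 53°.
I₂ = I₁ cos²(117° − 53°) = 0.5 I₀ · cos²(64°) = 0.09608 I₀.
Need I₃/I₀ = 0.0629, so cos²(θ − 117°) = 0.0629 / 0.09608 = 0.6546.
θ − 117° = arccos(√0.6546) = 36.0°, giving θ ≈ 117 + 36.0 = 153.0°.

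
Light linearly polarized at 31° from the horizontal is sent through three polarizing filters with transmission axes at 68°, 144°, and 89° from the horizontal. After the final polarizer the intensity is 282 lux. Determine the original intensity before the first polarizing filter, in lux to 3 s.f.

I₁ = I₀ cos²(68° − 31°) = I₀ cos²(37°) = 0.6378 I₀.
I₂ = I₁ cos²(144° − 68°) = 0.6378 I₀ · cos²(76°) = 0.03733 I₀.
I₃ = I₂ cos²(89° − 144°) = 0.03733 I₀ · cos²(55°) = 0.01228 I₀.
So 282 lux = 0.01228 I₀, giving I₀ = 282/0.01228 = 2.296e+04 lux.

I₀ ≈ 2.30e4 lux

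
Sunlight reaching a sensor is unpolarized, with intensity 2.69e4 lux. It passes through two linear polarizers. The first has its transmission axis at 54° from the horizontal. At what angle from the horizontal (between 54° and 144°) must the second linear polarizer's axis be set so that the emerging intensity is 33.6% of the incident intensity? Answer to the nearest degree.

θ ≈ 89°

Unpolarized light through the first polarizer → I₁ = ½ I₀, now polarized at 54°.
Need I₂/I₀ = 0.336, so cos²(θ − 54°) = 0.336 / 0.5 = 0.672.
θ − 54° = arccos(√0.672) = 34.9°, giving θ ≈ 54 + 34.9 = 88.9°.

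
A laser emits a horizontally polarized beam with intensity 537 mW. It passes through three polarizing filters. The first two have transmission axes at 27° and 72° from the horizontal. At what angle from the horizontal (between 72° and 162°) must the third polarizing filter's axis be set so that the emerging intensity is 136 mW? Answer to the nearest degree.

I₁ = I₀ cos²(27° − 0°) = I₀ cos²(27°) = 0.7939 I₀.
I₂ = I₁ cos²(72° − 27°) = 0.7939 I₀ · cos²(45°) = 0.3969 I₀.
Target fraction: 136 / 537 mW = 0.2533 of I₀.
Need I₃/I₀ = 0.2533, so cos²(θ − 72°) = 0.2533 / 0.3969 = 0.638.
θ − 72° = arccos(√0.638) = 37.0°, giving θ ≈ 72 + 37.0 = 109.0°.

θ ≈ 109°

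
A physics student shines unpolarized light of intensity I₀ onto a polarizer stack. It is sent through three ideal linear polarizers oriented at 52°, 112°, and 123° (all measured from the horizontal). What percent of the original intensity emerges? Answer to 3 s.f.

Unpolarized light through the first polarizer → I₁ = ½ I₀, now polarized at 52°.
I₂ = I₁ cos²(112° − 52°) = 0.5 I₀ · cos²(60°) = 0.125 I₀.
I₃ = I₂ cos²(123° − 112°) = 0.125 I₀ · cos²(11°) = 0.1204 I₀.
That is 12.04% of the incident intensity.

≈ 12.0%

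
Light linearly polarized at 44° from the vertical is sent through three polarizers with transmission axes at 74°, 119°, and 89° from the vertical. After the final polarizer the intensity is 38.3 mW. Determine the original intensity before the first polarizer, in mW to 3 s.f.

I₀ ≈ 136 mW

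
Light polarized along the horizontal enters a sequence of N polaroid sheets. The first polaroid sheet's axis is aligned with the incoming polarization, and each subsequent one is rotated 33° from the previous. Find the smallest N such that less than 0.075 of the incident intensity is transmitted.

First polarizer is aligned with the polarization: full transmission.
Each further stage multiplies by cos²(33°) = 0.7034.
After N polarizers: T = 0.7034^(N−1). Require T < 0.075 ⇒ N−1 > ln(0.075)/ln(0.7034) = 7.36, so N−1 ≥ 8 and N = 9.
Check: N=9 gives T = 0.0599 < 0.075; N=8 gives T = 0.08517.

N = 9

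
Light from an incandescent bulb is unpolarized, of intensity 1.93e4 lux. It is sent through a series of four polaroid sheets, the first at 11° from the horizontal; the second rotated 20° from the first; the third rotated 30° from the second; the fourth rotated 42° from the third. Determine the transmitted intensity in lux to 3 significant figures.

I ≈ 3530 lux

Unpolarized light through the first polarizer → I₁ = 1.93e4 lux/2 = 9650 lux, polarized at 11°.
I₂ = I₁ · cos²(20°) = 9650 · 0.883 = 8521 lux.
I₃ = I₂ · cos²(30°) = 8521 · 0.75 = 6391 lux.
I₄ = I₃ · cos²(42°) = 6391 · 0.5523 = 3529 lux.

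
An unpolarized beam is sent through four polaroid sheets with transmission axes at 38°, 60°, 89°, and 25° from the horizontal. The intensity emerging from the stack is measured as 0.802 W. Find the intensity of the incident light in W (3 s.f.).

I₀ ≈ 12.7 W

Unpolarized light through the first polarizer → I₁ = ½ I₀, now polarized at 38°.
I₂ = I₁ cos²(60° − 38°) = 0.5 I₀ · cos²(22°) = 0.4298 I₀.
I₃ = I₂ cos²(89° − 60°) = 0.4298 I₀ · cos²(29°) = 0.3288 I₀.
I₄ = I₃ cos²(25° − 89°) = 0.3288 I₀ · cos²(64°) = 0.06319 I₀.
So 0.802 W = 0.06319 I₀, giving I₀ = 0.802/0.06319 = 12.69 W.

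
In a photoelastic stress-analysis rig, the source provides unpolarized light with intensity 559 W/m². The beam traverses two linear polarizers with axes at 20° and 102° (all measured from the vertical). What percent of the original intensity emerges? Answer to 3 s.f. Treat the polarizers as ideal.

Unpolarized light through the first polarizer → I₁ = 559 W/m²/2 = 279.5 W/m², polarized at 20°.
I₂ = I₁ · cos²(82°) = 279.5 · 0.01937 = 5.414 W/m².
That is 0.9685% of the incident intensity.

≈ 0.968%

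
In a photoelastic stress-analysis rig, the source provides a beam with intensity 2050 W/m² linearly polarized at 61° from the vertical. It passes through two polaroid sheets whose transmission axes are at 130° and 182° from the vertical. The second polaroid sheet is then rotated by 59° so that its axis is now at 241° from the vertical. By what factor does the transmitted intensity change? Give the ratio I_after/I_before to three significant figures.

I_new/I_old ≈ 0.339

Before rotation:
I₁ = I₀ cos²(130° − 61°) = I₀ cos²(69°) = 0.1284 I₀.
I₂ = I₁ cos²(182° − 130°) = 0.1284 I₀ · cos²(52°) = 0.04868 I₀.
After rotation:
I₁ = I₀ cos²(130° − 61°) = I₀ cos²(69°) = 0.1284 I₀.
Angle between axes 1 and 2: 69°. I₂ = 0.1284 I₀ · cos²(69°) = 0.01649 I₀.
Ratio = 0.01649 / 0.04868 = 0.3388.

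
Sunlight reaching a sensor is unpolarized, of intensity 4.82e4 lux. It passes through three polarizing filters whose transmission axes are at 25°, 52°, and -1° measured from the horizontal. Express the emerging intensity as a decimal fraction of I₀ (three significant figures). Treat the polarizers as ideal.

Unpolarized light through the first polarizer → I₁ = 4.82e4 lux/2 = 2.41e+04 lux, polarized at 25°.
I₂ = I₁ · cos²(27°) = 2.41e+04 · 0.7939 = 1.913e+04 lux.
I₃ = I₂ · cos²(53°) = 1.913e+04 · 0.3622 = 6930 lux.
Transmitted fraction = 0.1438.

I/I₀ ≈ 0.144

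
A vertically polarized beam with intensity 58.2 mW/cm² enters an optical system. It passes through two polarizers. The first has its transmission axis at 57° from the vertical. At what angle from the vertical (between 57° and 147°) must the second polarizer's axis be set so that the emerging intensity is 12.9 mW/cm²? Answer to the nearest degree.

θ ≈ 87°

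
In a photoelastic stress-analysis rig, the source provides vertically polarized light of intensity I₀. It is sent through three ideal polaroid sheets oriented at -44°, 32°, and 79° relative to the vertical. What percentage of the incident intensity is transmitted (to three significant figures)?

By Malus's law, I₁ = I₀ cos²(-44° − 0°) = I₀ cos²(44°) = 0.5174 I₀.
I₂ = I₁ cos²(32° + 44°) = 0.5174 I₀ · cos²(76°) = 0.03028 I₀.
I₃ = I₂ cos²(79° − 32°) = 0.03028 I₀ · cos²(47°) = 0.01409 I₀.
That is 1.409% of the incident intensity.

≈ 1.41%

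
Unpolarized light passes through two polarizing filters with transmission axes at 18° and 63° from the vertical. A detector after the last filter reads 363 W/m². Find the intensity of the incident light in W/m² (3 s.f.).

Unpolarized light through the first polarizer → I₁ = ½ I₀, now polarized at 18°.
I₂ = I₁ cos²(63° − 18°) = 0.5 I₀ · cos²(45°) = 0.25 I₀.
So 363 W/m² = 0.25 I₀, giving I₀ = 363/0.25 = 1452 W/m².

I₀ ≈ 1450 W/m²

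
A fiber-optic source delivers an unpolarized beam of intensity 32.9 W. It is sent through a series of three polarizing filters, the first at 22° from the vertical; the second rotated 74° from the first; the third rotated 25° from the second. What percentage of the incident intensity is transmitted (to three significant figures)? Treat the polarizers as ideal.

≈ 3.12%

Unpolarized light through the first polarizer → I₁ = 32.9 W/2 = 16.45 W, polarized at 22°.
I₂ = I₁ · cos²(74°) = 16.45 · 0.07598 = 1.25 W.
I₃ = I₂ · cos²(25°) = 1.25 · 0.8214 = 1.027 W.
That is 3.12% of the incident intensity.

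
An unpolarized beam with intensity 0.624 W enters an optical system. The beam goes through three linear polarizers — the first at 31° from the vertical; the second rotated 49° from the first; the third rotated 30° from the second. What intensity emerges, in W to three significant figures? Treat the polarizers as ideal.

Unpolarized light through the first polarizer → I₁ = 0.624 W/2 = 0.312 W, polarized at 31°.
I₂ = I₁ · cos²(49°) = 0.312 · 0.4304 = 0.1343 W.
I₃ = I₂ · cos²(30°) = 0.1343 · 0.75 = 0.1007 W.

I ≈ 0.101 W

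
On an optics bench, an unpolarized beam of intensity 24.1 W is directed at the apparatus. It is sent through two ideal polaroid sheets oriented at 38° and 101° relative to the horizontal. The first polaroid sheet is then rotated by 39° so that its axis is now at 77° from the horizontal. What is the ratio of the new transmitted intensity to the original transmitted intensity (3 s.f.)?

Before rotation:
Unpolarized light through the first polarizer → I₁ = ½ I₀, now polarized at 38°.
I₂ = I₁ cos²(101° − 38°) = 0.5 I₀ · cos²(63°) = 0.1031 I₀.
After rotation:
Unpolarized light through the first polarizer → I₁ = ½ I₀, now polarized at 77°.
I₂ = I₁ cos²(101° − 77°) = 0.5 I₀ · cos²(24°) = 0.4173 I₀.
Ratio = 0.4173 / 0.1031 = 4.049.

I_new/I_old ≈ 4.05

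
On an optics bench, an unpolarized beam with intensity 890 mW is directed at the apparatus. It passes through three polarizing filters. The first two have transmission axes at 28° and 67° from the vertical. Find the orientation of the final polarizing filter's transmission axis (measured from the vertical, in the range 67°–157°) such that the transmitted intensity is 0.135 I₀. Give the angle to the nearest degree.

θ ≈ 115°

Unpolarized light through the first polarizer → I₁ = ½ I₀, now polarized at 28°.
I₂ = I₁ cos²(67° − 28°) = 0.5 I₀ · cos²(39°) = 0.302 I₀.
Need I₃/I₀ = 0.135, so cos²(θ − 67°) = 0.135 / 0.302 = 0.4471.
θ − 67° = arccos(√0.4471) = 48.0°, giving θ ≈ 67 + 48.0 = 115.0°.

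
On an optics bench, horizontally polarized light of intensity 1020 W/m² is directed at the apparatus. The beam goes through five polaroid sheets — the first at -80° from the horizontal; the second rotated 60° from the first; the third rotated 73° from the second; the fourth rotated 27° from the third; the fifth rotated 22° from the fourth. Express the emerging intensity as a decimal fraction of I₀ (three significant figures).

I/I₀ ≈ 0.000440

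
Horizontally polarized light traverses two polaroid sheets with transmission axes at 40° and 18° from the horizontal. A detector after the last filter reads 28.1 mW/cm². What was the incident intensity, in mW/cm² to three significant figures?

I₀ ≈ 55.7 mW/cm²

By Malus's law, I₁ = I₀ cos²(40° − 0°) = I₀ cos²(40°) = 0.5868 I₀.
I₂ = I₁ cos²(18° − 40°) = 0.5868 I₀ · cos²(22°) = 0.5045 I₀.
So 28.1 mW/cm² = 0.5045 I₀, giving I₀ = 28.1/0.5045 = 55.7 mW/cm².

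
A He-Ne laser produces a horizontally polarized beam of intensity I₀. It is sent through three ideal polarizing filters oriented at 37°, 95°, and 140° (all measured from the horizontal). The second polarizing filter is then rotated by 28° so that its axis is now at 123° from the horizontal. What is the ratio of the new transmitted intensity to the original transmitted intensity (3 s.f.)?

Before rotation:
I₁ = I₀ cos²(37° − 0°) = I₀ cos²(37°) = 0.6378 I₀.
I₂ = I₁ cos²(95° − 37°) = 0.6378 I₀ · cos²(58°) = 0.1791 I₀.
I₃ = I₂ cos²(140° − 95°) = 0.1791 I₀ · cos²(45°) = 0.08955 I₀.
After rotation:
I₁ = I₀ cos²(37° − 0°) = I₀ cos²(37°) = 0.6378 I₀.
I₂ = I₁ cos²(123° − 37°) = 0.6378 I₀ · cos²(86°) = 0.003104 I₀.
I₃ = I₂ cos²(140° − 123°) = 0.003104 I₀ · cos²(17°) = 0.002838 I₀.
Ratio = 0.002838 / 0.08955 = 0.03169.

I_new/I_old ≈ 0.0317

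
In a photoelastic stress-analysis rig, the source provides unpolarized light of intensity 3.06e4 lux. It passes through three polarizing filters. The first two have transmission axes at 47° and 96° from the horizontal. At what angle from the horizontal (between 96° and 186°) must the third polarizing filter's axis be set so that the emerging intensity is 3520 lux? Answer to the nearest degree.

θ ≈ 139°

Unpolarized light through the first polarizer → I₁ = ½ I₀, now polarized at 47°.
I₂ = I₁ cos²(96° − 47°) = 0.5 I₀ · cos²(49°) = 0.2152 I₀.
Target fraction: 3520 / 3.06e4 lux = 0.115 of I₀.
Need I₃/I₀ = 0.115, so cos²(θ − 96°) = 0.115 / 0.2152 = 0.5345.
θ − 96° = arccos(√0.5345) = 43.0°, giving θ ≈ 96 + 43.0 = 139.0°.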